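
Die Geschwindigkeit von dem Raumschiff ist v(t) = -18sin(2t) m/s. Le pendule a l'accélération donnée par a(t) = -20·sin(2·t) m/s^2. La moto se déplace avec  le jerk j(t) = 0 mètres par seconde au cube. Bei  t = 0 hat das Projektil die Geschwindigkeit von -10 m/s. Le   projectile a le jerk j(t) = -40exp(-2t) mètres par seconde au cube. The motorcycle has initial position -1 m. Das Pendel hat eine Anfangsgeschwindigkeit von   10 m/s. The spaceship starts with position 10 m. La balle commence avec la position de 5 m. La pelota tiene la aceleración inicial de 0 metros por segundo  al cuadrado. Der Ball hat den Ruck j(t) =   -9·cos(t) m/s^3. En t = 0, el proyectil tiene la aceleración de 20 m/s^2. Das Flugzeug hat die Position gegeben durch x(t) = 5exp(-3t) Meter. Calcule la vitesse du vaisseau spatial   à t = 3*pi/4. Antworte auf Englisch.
Using v(t) = -18·sin(2·t) and substituting t = 3*pi/4, we find v = 18.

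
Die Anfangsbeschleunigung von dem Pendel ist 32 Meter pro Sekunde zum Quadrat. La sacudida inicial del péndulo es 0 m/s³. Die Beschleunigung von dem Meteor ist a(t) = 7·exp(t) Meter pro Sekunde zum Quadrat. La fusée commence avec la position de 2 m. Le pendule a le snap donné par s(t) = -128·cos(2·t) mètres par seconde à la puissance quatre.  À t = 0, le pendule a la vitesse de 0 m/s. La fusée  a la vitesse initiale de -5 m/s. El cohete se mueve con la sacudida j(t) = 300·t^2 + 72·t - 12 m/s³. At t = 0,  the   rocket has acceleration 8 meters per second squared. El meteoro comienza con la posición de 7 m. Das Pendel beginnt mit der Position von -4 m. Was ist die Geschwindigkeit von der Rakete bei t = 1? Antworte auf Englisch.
We need to integrate our jerk equation j(t) = 300·t^2 + 72·t - 12 2 times. Taking ∫j(t)dt and applying a(0) = 8, we find a(t) = 100·t^3 + 36·t^2 - 12·t + 8. The antiderivative of acceleration is velocity. Using v(0) = -5, we get v(t) = 25·t^4 + 12·t^3 - 6·t^2 + 8·t - 5. We have velocity v(t) = 25·t^4 + 12·t^3 - 6·t^2 + 8·t - 5. Substituting t = 1: v(1) = 34.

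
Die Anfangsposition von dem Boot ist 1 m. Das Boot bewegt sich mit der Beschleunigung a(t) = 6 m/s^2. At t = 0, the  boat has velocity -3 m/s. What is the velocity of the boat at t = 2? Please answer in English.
We need to integrate our acceleration equation a(t) = 6 1 time. Integrating acceleration and using the initial condition v(0) = -3, we get v(t) = 6·t - 3. From the given velocity equation v(t) = 6·t - 3, we substitute t = 2 to get v = 9.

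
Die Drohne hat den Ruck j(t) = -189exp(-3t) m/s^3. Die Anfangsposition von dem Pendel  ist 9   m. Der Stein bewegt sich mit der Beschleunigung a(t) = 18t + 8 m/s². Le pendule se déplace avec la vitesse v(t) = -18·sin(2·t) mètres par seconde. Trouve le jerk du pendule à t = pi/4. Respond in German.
Wir müssen unsere Gleichung für die Geschwindigkeit v(t) = -18·sin(2·t) 2-mal ableiten. Mit d/dt von v(t) finden wir a(t) = -36·cos(2·t). Durch Ableiten von der Beschleunigung erhalten wir den Ruck: j(t) = 72·sin(2·t). Aus der Gleichung für den Ruck j(t) = 72·sin(2·t), setzen wir t = pi/4 ein und erhalten j = 72.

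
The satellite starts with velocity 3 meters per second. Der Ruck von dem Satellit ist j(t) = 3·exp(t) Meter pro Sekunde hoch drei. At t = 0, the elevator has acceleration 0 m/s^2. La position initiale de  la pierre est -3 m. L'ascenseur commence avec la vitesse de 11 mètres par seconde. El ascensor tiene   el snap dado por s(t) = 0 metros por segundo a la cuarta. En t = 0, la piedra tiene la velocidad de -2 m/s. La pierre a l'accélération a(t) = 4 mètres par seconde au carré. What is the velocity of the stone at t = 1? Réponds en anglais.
To find the answer, we compute 1 integral of a(t) = 4. The integral of acceleration, with v(0) = -2, gives velocity: v(t) = 4·t - 2. From the given velocity equation v(t) = 4·t - 2, we substitute t = 1 to get v = 2.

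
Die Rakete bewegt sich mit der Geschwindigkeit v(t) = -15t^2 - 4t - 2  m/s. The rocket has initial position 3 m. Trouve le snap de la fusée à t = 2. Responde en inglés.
We must differentiate our velocity equation v(t) = -15·t^2 - 4·t - 2 3 times. The derivative of velocity gives acceleration: a(t) = -30·t - 4. Differentiating acceleration, we get jerk: j(t) = -30. Differentiating jerk, we get snap: s(t) = 0. From the given snap equation s(t) = 0, we substitute t = 2 to get s = 0.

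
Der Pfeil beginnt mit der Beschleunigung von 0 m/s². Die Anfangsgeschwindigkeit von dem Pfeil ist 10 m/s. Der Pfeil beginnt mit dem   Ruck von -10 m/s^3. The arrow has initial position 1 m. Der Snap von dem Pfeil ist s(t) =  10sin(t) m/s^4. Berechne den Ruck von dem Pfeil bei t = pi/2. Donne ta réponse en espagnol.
Debemos encontrar la integral de nuestra ecuación del snap s(t) = 10·sin(t) 1 vez. La antiderivada del snap es la sacudida. Usando j(0) = -10, obtenemos j(t) = -10·cos(t). Tenemos la sacudida j(t) = -10·cos(t). Sustituyendo t = pi/2: j(pi/2) = 0.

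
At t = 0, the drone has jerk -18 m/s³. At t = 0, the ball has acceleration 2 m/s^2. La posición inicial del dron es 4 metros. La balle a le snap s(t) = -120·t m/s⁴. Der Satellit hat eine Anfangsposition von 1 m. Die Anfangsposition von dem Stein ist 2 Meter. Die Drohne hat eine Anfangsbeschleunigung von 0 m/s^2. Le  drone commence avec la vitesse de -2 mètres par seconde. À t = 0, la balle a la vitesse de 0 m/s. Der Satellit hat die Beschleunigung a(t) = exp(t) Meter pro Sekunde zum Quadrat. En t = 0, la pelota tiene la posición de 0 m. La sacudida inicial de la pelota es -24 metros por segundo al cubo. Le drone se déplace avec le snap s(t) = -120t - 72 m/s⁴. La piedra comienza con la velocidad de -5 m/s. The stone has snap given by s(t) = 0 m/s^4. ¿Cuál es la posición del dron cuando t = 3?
Para resolver esto, necesitamos tomar 4 integrales de nuestra ecuación del snap s(t) = -120·t - 72. La antiderivada del snap es la sacudida. Usando j(0) = -18, obtenemos j(t) = -60·t^2 - 72·t - 18. Integrando la sacudida y usando la condición inicial a(0) = 0, obtenemos a(t) = 2·t·(-10·t^2 - 18·t - 9). La antiderivada de la aceleración es la velocidad. Usando v(0) = -2, obtenemos v(t) = -5·t^4 - 12·t^3 - 9·t^2 - 2. La antiderivada de la velocidad, con x(0) = 4, da la posición: x(t) = -t^5 - 3·t^4 - 3·t^3 - 2·t + 4. De la ecuación de la posición x(t) = -t^5 - 3·t^4 - 3·t^3 - 2·t + 4, sustituimos t = 3 para obtener x = -569.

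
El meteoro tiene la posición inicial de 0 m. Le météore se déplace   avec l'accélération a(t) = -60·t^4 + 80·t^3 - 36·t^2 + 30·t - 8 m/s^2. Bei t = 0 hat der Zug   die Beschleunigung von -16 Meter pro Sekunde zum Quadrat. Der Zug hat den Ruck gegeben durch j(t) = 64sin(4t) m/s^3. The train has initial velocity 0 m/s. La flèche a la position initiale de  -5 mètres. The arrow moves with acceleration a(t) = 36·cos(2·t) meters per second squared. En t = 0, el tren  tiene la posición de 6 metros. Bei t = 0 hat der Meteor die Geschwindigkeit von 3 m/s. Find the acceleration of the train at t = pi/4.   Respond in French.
Nous devons trouver l'intégrale de notre équation du jerk j(t) = 64·sin(4·t) 1 fois. La primitive du jerk est l'accélération. En utilisant a(0) = -16, nous obtenons a(t) = -16·cos(4·t). De l'équation de l'accélération a(t) = -16·cos(4·t), nous substituons t = pi/4 pour obtenir a = 16.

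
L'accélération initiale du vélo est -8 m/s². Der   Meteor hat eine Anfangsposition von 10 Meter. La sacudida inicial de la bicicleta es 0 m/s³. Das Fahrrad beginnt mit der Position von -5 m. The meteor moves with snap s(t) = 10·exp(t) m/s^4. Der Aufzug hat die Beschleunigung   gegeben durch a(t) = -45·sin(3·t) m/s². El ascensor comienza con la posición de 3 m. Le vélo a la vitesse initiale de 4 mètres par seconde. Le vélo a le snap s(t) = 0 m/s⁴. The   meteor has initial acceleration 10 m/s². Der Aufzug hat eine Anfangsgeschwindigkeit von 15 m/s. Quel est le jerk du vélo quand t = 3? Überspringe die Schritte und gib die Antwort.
À t = 3, j = 0.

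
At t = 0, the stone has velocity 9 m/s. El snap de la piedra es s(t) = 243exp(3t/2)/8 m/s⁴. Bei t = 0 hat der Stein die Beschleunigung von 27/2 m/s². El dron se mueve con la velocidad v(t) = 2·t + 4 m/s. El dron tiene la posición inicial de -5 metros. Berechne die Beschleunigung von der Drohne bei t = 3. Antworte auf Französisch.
En partant de la vitesse v(t) = 2·t + 4, nous prenons 1 dérivée. En dérivant la vitesse, nous obtenons l'accélération: a(t) = 2. En utilisant a(t) = 2 et en substituant t = 3, nous trouvons a = 2.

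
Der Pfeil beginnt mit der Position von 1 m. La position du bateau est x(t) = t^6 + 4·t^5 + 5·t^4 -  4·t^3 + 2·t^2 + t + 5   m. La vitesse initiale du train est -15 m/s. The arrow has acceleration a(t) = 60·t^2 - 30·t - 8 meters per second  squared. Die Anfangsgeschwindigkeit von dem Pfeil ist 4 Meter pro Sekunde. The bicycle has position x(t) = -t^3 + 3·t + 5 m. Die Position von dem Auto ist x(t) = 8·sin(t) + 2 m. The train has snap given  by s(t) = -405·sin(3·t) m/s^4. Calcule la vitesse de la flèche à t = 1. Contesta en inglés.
We must find the antiderivative of our acceleration equation a(t) = 60·t^2 - 30·t - 8 1 time. Taking ∫a(t)dt and applying v(0) = 4, we find v(t) = 20·t^3 - 15·t^2 - 8·t + 4. We have velocity v(t) = 20·t^3 - 15·t^2 - 8·t + 4. Substituting t = 1: v(1) = 1.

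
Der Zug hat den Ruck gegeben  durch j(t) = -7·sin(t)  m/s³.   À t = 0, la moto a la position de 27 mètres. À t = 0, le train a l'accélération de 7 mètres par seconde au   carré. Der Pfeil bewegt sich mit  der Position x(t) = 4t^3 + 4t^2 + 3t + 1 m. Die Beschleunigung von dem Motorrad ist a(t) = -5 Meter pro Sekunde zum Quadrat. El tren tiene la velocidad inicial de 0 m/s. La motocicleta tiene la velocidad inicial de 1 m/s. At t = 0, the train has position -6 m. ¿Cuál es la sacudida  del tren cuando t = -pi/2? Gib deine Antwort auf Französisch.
En utilisant j(t) = -7·sin(t) et en substituant t = -pi/2, nous trouvons j = 7.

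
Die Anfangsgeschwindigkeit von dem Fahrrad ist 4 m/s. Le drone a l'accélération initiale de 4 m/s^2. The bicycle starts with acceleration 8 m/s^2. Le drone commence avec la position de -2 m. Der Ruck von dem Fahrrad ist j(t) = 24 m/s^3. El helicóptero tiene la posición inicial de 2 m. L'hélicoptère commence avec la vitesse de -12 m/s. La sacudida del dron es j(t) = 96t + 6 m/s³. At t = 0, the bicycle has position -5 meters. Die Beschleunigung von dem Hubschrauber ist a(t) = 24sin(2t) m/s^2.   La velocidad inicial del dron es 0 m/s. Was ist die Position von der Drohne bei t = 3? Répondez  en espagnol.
Para resolver esto, necesitamos tomar 3 antiderivadas de nuestra ecuación de la sacudida j(t) = 96·t + 6. La integral de la sacudida es la aceleración. Usando a(0) = 4, obtenemos a(t) = 48·t^2 + 6·t + 4. La integral de la aceleración es la velocidad. Usando v(0) = 0, obtenemos v(t) = t·(16·t^2 + 3·t + 4). La integral de la velocidad, con x(0) = -2, da la posición: x(t) = 4·t^4 + t^3 + 2·t^2 - 2. Usando x(t) = 4·t^4 + t^3 + 2·t^2 - 2 y sustituyendo t = 3, encontramos x = 367.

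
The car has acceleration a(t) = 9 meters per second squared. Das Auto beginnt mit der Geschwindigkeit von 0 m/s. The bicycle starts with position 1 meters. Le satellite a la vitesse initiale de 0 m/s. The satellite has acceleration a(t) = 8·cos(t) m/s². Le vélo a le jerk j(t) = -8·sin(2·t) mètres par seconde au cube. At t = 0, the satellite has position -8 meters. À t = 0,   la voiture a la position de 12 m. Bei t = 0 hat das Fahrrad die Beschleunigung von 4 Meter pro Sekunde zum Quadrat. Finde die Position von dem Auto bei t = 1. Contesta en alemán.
Um dies zu lösen, müssen wir 2 Stammfunktionen unserer Gleichung für die Beschleunigung a(t) = 9 finden. Das Integral von der Beschleunigung, mit v(0) = 0, ergibt die Geschwindigkeit: v(t) = 9·t. Durch Integration von der Geschwindigkeit und Verwendung der Anfangsbedingung x(0) = 12, erhalten wir x(t) = 9·t^2/2 + 12. Mit x(t) = 9·t^2/2 + 12 und Einsetzen von t = 1, finden wir x = 33/2.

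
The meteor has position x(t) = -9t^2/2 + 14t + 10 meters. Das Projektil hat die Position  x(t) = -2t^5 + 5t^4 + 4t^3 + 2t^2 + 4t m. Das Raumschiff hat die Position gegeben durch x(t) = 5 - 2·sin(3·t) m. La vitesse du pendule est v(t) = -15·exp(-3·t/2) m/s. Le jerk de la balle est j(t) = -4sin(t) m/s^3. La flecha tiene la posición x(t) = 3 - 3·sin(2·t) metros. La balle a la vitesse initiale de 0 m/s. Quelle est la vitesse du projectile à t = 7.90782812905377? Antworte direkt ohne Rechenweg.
La vitesse à t = 7.90782812905377 est v = -28428.5350067314.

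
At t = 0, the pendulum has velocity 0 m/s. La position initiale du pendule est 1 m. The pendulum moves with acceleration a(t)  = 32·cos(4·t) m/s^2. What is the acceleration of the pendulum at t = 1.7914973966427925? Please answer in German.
Wir haben die Beschleunigung a(t) = 32·cos(4·t). Durch Einsetzen von t = 1.7914973966427925: a(1.7914973966427925) = 20.3195927873858.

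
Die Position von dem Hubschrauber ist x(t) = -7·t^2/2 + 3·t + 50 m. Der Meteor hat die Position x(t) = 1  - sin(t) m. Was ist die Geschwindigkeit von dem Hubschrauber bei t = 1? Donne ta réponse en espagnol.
Debemos derivar nuestra ecuación de la posición x(t) = -7·t^2/2 + 3·t + 50 1 vez. Tomando d/dt de x(t), encontramos v(t) = 3 - 7·t. De la ecuación de la velocidad v(t) = 3 - 7·t, sustituimos t = 1 para obtener v = -4.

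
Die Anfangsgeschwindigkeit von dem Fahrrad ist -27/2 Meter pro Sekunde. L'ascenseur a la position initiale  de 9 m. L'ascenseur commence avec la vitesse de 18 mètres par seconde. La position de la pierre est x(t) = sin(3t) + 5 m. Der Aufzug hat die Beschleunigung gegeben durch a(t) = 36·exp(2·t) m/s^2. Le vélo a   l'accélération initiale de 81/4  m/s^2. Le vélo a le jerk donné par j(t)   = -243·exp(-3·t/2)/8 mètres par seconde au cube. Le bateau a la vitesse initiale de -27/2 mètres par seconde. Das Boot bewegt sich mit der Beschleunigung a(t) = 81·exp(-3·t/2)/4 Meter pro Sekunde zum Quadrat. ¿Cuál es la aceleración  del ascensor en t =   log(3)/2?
Usando a(t) = 36·exp(2·t) y sustituyendo t = log(3)/2, encontramos a = 108.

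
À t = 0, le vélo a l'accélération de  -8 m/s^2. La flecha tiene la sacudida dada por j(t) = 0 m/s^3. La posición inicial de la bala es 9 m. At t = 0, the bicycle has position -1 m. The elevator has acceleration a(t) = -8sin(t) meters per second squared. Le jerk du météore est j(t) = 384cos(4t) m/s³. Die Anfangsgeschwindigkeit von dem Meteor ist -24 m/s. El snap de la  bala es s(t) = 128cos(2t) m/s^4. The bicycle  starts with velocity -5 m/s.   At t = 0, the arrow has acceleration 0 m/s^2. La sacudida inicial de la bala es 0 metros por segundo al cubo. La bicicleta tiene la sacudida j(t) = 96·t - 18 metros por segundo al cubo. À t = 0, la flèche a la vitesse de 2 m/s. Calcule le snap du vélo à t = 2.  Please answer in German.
Ausgehend von dem Ruck j(t) = 96·t - 18, nehmen wir 1 Ableitung. Die Ableitung von dem Ruck ergibt den Snap: s(t) = 96. Aus der Gleichung für den Snap s(t) = 96, setzen wir t = 2 ein und erhalten s = 96.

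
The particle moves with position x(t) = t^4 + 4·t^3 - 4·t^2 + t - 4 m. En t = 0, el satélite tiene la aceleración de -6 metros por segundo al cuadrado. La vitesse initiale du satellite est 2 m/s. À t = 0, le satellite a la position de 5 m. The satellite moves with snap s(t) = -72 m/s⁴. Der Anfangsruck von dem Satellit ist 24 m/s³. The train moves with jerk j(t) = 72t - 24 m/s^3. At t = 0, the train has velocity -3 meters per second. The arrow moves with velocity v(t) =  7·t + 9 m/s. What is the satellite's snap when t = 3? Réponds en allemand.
Mit s(t) = -72 und Einsetzen von t = 3, finden wir s = -72.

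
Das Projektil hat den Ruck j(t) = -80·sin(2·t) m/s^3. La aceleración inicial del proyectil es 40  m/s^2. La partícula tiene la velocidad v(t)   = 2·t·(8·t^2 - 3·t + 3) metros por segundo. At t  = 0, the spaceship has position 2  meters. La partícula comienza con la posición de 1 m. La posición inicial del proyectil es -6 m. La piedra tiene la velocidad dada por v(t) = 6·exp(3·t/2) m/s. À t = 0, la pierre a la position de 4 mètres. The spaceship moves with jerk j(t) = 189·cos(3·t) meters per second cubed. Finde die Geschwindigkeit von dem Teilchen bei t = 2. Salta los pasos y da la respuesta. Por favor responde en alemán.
Die Antwort ist 116.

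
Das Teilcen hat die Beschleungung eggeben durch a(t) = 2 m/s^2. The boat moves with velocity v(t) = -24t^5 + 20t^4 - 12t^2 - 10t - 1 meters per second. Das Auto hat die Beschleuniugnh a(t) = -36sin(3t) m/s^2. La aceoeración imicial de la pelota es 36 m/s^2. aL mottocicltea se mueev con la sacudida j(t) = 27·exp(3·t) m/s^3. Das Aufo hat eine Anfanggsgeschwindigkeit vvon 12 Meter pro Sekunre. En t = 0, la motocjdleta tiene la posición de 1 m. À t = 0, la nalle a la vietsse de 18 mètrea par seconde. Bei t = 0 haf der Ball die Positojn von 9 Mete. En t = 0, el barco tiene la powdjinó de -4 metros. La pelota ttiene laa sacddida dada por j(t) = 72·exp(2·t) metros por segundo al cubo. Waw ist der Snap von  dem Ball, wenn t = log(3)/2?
Wir müssen unsere Gleichung für den Ruck j(t) = 72·exp(2·t) 1-mal ableiten. Mit d/dt von j(t) finden wir s(t) = 144·exp(2·t). Mit s(t) = 144·exp(2·t) und Einsetzen von t = log(3)/2, finden wir s = 432.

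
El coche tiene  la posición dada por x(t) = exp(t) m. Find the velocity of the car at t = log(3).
We must differentiate our position equation x(t) = exp(t) 1 time. Taking d/dt of x(t), we find v(t) = exp(t). Using v(t) = exp(t) and substituting t = log(3), we find v = 3.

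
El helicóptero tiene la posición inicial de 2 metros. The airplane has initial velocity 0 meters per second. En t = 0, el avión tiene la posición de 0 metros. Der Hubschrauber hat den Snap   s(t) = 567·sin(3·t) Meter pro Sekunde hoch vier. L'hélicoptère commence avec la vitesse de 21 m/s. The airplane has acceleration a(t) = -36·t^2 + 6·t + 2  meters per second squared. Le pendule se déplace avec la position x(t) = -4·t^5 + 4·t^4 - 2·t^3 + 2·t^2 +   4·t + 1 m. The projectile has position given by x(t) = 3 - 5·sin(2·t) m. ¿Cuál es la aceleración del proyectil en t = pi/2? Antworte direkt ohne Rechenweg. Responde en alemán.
Die Beschleunigung bei t = pi/2 ist a = 0.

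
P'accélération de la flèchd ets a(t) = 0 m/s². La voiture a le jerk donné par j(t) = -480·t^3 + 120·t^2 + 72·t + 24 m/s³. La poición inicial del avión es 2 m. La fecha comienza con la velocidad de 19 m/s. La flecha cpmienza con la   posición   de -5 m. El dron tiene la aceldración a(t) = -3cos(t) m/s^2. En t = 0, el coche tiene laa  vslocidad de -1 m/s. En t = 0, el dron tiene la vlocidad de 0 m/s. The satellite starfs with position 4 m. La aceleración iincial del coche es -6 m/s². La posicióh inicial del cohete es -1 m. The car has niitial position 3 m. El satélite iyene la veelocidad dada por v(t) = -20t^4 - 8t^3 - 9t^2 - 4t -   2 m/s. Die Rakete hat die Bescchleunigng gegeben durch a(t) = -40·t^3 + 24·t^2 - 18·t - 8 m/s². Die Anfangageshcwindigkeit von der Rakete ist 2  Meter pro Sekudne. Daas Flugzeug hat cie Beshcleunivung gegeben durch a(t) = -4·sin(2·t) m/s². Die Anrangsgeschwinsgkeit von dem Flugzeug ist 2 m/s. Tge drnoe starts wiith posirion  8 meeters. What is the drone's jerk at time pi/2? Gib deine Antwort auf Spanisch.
Debemos derivar nuestra ecuación de la aceleración a(t) = -3·cos(t) 1 vez. Tomando d/dt de a(t), encontramos j(t) = 3·sin(t). Tenemos la sacudida j(t) = 3·sin(t). Sustituyendo t = pi/2: j(pi/2) = 3.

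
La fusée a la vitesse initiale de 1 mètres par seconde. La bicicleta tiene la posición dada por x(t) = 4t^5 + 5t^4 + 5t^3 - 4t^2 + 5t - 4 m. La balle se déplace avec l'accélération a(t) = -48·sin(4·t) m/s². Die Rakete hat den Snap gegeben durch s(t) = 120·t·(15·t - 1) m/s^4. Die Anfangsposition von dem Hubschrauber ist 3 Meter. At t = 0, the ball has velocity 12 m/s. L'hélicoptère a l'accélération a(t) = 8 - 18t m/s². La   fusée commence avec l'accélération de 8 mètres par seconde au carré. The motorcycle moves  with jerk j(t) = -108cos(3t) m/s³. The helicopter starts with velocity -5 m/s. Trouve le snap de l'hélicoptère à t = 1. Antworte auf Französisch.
En partant de l'accélération a(t) = 8 - 18·t, nous prenons 2 dérivées. En prenant d/dt de a(t), nous trouvons j(t) = -18. En prenant d/dt de j(t), nous trouvons s(t) = 0. En utilisant s(t) = 0 et en substituant t = 1, nous trouvons s = 0.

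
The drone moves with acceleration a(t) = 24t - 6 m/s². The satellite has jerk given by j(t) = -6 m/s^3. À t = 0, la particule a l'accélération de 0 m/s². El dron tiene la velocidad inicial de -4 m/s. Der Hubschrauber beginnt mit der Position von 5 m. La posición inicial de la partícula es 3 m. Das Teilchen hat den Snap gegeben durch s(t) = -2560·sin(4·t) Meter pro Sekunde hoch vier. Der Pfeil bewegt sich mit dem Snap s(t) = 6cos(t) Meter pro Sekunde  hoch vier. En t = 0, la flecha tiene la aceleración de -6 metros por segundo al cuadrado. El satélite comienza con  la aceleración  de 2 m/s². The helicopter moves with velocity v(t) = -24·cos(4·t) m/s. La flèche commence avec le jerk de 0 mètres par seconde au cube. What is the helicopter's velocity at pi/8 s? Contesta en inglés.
We have velocity v(t) = -24·cos(4·t). Substituting t = pi/8: v(pi/8) = 0.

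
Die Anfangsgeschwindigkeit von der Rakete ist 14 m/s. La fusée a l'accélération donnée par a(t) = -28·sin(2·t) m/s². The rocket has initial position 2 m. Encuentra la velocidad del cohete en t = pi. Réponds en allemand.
Um dies zu lösen, müssen wir 1 Stammfunktion unserer Gleichung für die Beschleunigung a(t) = -28·sin(2·t) finden. Mit ∫a(t)dt und Anwendung von v(0) = 14, finden wir v(t) = 14·cos(2·t). Wir haben die Geschwindigkeit v(t) = 14·cos(2·t). Durch Einsetzen von t = pi: v(pi) = 14.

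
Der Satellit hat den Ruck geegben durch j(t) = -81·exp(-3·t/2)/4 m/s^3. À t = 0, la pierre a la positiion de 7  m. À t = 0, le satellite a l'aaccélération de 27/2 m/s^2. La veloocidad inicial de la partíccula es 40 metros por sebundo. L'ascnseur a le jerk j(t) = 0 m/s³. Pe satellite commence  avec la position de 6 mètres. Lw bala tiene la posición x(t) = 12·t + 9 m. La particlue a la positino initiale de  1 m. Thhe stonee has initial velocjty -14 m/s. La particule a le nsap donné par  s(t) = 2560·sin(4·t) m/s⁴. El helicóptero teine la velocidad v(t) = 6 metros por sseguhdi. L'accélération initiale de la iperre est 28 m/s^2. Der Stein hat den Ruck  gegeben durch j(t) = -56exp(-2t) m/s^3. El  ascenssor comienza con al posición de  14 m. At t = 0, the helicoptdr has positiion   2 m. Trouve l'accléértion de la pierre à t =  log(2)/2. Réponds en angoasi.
We must find the antiderivative of our jerk equation j(t) = -56·exp(-2·t) 1 time. Taking ∫j(t)dt and applying a(0) = 28, we find a(t) = 28·exp(-2·t). Using a(t) = 28·exp(-2·t) and substituting t = log(2)/2, we find a = 14.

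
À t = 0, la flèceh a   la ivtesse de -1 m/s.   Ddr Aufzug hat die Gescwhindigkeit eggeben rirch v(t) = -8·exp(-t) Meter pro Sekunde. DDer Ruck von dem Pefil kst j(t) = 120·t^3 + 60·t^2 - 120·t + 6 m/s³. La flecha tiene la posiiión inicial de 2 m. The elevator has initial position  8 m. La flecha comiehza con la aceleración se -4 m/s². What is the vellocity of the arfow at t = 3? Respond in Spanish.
Para resolver esto, necesitamos tomar 2 integrales de nuestra ecuación de la sacudida j(t) = 120·t^3 + 60·t^2 - 120·t + 6. Tomando ∫j(t)dt y aplicando a(0) = -4, encontramos a(t) = 30·t^4 + 20·t^3 - 60·t^2 + 6·t - 4. Integrando la aceleración y usando la condición inicial v(0) = -1, obtenemos v(t) = 6·t^5 + 5·t^4 - 20·t^3 + 3·t^2 - 4·t - 1. De la ecuación de la velocidad v(t) = 6·t^5 + 5·t^4 - 20·t^3 + 3·t^2 - 4·t - 1, sustituimos t = 3 para obtener v = 1337.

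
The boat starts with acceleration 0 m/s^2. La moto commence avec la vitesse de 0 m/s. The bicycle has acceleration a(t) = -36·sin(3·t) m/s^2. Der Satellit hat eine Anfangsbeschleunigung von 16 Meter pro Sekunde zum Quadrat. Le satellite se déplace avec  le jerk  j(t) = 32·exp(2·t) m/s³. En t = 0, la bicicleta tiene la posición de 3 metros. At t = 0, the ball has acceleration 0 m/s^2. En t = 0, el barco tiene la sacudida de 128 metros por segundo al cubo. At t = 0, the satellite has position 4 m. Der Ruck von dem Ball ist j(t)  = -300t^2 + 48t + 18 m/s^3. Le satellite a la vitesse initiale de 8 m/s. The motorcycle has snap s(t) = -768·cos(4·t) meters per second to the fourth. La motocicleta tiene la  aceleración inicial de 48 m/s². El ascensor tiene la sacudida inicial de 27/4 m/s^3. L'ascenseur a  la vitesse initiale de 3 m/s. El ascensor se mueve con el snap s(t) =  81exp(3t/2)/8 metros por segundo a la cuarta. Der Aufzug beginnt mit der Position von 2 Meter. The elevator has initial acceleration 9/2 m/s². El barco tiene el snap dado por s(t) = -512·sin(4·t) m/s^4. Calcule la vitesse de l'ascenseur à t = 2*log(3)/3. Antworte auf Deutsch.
Ausgehend von dem Snap s(t) = 81·exp(3·t/2)/8, nehmen wir 3 Stammfunktionen. Durch Integration von dem Snap und Verwendung der Anfangsbedingung j(0) = 27/4, erhalten wir j(t) = 27·exp(3·t/2)/4. Durch Integration von dem Ruck und Verwendung der Anfangsbedingung a(0) = 9/2, erhalten wir a(t) = 9·exp(3·t/2)/2. Die Stammfunktion von der Beschleunigung ist die Geschwindigkeit. Mit v(0) = 3 erhalten wir v(t) = 3·exp(3·t/2). Wir haben die Geschwindigkeit v(t) = 3·exp(3·t/2). Durch Einsetzen von t = 2*log(3)/3: v(2*log(3)/3) = 9.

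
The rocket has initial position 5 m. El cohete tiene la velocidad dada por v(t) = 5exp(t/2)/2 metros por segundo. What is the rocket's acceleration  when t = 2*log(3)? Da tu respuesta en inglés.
We must differentiate our velocity equation v(t) = 5·exp(t/2)/2 1 time. Differentiating velocity, we get acceleration: a(t) = 5·exp(t/2)/4. Using a(t) = 5·exp(t/2)/4 and substituting t = 2*log(3), we find a = 15/4.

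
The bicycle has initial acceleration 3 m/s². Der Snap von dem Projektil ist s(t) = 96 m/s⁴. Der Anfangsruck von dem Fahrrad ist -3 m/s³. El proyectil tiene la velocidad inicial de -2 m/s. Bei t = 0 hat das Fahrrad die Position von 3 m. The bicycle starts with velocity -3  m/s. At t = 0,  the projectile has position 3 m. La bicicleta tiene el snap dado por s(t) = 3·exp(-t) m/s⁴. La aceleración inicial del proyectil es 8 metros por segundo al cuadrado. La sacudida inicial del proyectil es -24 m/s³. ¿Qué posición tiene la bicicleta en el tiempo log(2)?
Partiendo del snap s(t) = 3·exp(-t), tomamos 4 integrales. Tomando ∫s(t)dt y aplicando j(0) = -3, encontramos j(t) = -3·exp(-t). La integral de la sacudida, con a(0) = 3, da la aceleración: a(t) = 3·exp(-t). La antiderivada de la aceleración es la velocidad. Usando v(0) = -3, obtenemos v(t) = -3·exp(-t). La antiderivada de la velocidad es la posición. Usando x(0) = 3, obtenemos x(t) = 3·exp(-t). Usando x(t) = 3·exp(-t) y sustituyendo t = log(2), encontramos x = 3/2.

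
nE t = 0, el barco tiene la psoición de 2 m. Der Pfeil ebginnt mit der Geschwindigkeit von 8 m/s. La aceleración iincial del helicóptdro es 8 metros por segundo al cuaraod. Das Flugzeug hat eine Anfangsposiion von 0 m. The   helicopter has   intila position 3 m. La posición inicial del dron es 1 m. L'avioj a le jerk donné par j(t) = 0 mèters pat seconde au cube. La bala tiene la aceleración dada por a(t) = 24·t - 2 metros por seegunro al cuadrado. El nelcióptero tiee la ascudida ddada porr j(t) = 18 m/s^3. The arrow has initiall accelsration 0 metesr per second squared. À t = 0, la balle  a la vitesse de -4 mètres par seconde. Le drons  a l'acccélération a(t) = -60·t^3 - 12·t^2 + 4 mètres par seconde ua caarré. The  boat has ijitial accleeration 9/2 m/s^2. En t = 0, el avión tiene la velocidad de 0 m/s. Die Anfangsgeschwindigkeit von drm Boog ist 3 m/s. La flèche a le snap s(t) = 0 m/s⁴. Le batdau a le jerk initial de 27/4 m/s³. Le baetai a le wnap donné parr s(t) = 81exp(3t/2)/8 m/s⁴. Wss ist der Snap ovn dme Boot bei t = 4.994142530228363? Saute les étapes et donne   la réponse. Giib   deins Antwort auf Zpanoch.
En t = 4.994142530228363, s = 18146.2899500932.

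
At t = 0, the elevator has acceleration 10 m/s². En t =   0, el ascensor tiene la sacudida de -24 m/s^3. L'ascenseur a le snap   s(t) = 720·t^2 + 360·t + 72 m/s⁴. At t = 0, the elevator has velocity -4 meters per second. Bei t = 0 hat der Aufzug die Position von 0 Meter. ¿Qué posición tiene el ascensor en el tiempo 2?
Debemos encontrar la antiderivada de nuestra ecuación del snap s(t) = 720·t^2 + 360·t + 72 4 veces. Tomando ∫s(t)dt y aplicando j(0) = -24, encontramos j(t) = 240·t^3 + 180·t^2 + 72·t - 24. La antiderivada de la sacudida es la aceleración. Usando a(0) = 10, obtenemos a(t) = 60·t^4 + 60·t^3 + 36·t^2 - 24·t + 10. Integrando la aceleración y usando la condición inicial v(0) = -4, obtenemos v(t) = 12·t^5 + 15·t^4 + 12·t^3 - 12·t^2 + 10·t - 4. Integrando la velocidad y usando la condición inicial x(0) = 0, obtenemos x(t) = 2·t^6 + 3·t^5 + 3·t^4 - 4·t^3 + 5·t^2 - 4·t. Usando x(t) = 2·t^6 + 3·t^5 + 3·t^4 - 4·t^3 + 5·t^2 - 4·t y sustituyendo t = 2, encontramos x = 252.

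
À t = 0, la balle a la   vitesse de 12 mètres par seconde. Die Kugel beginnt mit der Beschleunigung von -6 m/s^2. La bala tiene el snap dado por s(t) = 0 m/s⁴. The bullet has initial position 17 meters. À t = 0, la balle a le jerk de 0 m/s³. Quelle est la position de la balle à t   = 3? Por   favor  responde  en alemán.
Wir müssen das Integral unserer Gleichung für den Snap s(t) = 0 4-mal finden. Die Stammfunktion von dem Snap ist der Ruck. Mit j(0) = 0 erhalten wir j(t) = 0. Die Stammfunktion von dem Ruck ist die Beschleunigung. Mit a(0) = -6 erhalten wir a(t) = -6. Das Integral von der Beschleunigung, mit v(0) = 12, ergibt die Geschwindigkeit: v(t) = 12 - 6·t. Das Integral von der Geschwindigkeit ist die Position. Mit x(0) = 17 erhalten wir x(t) = -3·t^2 + 12·t + 17. Aus der Gleichung für die Position x(t) = -3·t^2 + 12·t + 17, setzen wir t = 3 ein und erhalten x = 26.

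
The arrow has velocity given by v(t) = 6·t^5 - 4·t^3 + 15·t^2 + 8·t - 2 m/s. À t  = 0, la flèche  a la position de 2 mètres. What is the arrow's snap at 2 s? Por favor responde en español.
Partiendo de la velocidad v(t) = 6·t^5 - 4·t^3 + 15·t^2 + 8·t - 2, tomamos 3 derivadas. Derivando la velocidad, obtenemos la aceleración: a(t) = 30·t^4 - 12·t^2 + 30·t + 8. Derivando la aceleración, obtenemos la sacudida: j(t) = 120·t^3 - 24·t + 30. Derivando la sacudida, obtenemos el snap: s(t) = 360·t^2 - 24. De la ecuación del snap s(t) = 360·t^2 - 24, sustituimos t = 2 para obtener s = 1416.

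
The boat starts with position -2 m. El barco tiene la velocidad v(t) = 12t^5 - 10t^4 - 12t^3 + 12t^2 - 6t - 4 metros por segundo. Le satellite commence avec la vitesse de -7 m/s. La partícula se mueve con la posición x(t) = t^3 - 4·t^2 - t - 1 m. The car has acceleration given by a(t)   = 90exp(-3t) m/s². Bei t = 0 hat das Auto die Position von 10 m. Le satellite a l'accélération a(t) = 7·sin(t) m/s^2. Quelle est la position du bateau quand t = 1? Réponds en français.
Nous devons intégrer notre équation de la vitesse v(t) = 12·t^5 - 10·t^4 - 12·t^3 + 12·t^2 - 6·t - 4 1 fois. En prenant ∫v(t)dt et en appliquant x(0) = -2, nous trouvons x(t) = 2·t^6 - 2·t^5 - 3·t^4 + 4·t^3 - 3·t^2 - 4·t - 2. Nous avons la position x(t) = 2·t^6 - 2·t^5 - 3·t^4 + 4·t^3 - 3·t^2 - 4·t - 2. En substituant t = 1: x(1) = -8.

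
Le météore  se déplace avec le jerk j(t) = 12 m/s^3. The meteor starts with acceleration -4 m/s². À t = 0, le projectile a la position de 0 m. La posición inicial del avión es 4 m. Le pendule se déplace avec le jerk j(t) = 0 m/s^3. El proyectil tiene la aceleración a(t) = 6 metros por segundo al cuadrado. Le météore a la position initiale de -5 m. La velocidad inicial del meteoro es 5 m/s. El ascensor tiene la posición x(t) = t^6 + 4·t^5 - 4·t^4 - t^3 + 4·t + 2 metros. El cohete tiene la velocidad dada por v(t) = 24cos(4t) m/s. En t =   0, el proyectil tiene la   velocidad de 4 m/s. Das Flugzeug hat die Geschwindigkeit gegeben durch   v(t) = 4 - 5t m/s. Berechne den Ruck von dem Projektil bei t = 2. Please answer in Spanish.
Partiendo de la aceleración a(t) = 6, tomamos 1 derivada. Derivando la aceleración, obtenemos la sacudida: j(t) = 0. Usando j(t) = 0 y sustituyendo t = 2, encontramos j = 0.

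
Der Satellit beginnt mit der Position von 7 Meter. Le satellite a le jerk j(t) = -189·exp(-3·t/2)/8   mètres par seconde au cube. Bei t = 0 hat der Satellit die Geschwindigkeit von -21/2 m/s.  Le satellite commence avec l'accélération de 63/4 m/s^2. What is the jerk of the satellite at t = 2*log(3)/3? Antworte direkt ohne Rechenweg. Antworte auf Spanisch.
La sacudida en t = 2*log(3)/3 es j = -63/8.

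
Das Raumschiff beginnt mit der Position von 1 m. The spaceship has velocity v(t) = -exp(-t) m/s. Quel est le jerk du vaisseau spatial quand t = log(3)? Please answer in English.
We must differentiate our velocity equation v(t) = -exp(-t) 2 times. Taking d/dt of v(t), we find a(t) = exp(-t). The derivative of acceleration gives jerk: j(t) = -exp(-t). From the given jerk equation j(t) = -exp(-t), we substitute t = log(3) to get j = -1/3.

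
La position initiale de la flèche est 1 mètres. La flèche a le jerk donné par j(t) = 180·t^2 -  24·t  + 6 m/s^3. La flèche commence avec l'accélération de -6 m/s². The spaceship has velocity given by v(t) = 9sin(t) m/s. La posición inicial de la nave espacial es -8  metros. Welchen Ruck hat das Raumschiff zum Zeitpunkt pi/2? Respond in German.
Ausgehend von der Geschwindigkeit v(t) = 9·sin(t), nehmen wir 2 Ableitungen. Die Ableitung von der Geschwindigkeit ergibt die Beschleunigung: a(t) = 9·cos(t). Die Ableitung von der Beschleunigung ergibt den Ruck: j(t) = -9·sin(t). Aus der Gleichung für den Ruck j(t) = -9·sin(t), setzen wir t = pi/2 ein und erhalten j = -9.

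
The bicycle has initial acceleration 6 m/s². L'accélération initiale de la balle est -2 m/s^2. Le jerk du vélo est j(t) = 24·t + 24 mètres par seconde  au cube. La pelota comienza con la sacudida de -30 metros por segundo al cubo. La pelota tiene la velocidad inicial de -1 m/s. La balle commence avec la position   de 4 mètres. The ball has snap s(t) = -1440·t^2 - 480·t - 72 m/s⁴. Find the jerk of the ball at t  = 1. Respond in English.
Starting from snap s(t) = -1440·t^2 - 480·t - 72, we take 1 antiderivative. Taking ∫s(t)dt and applying j(0) = -30, we find j(t) = -480·t^3 - 240·t^2 - 72·t - 30. From the given jerk equation j(t) = -480·t^3 - 240·t^2 - 72·t - 30, we substitute t = 1 to get j = -822.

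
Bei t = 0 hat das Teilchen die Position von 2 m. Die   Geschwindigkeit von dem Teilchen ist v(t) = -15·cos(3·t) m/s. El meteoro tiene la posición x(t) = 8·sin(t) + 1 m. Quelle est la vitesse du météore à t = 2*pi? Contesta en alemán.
Ausgehend von der Position x(t) = 8·sin(t) + 1, nehmen wir 1 Ableitung. Durch Ableiten von der Position erhalten wir die Geschwindigkeit: v(t) = 8·cos(t). Aus der Gleichung für die Geschwindigkeit v(t) = 8·cos(t), setzen wir t = 2*pi ein und erhalten v = 8.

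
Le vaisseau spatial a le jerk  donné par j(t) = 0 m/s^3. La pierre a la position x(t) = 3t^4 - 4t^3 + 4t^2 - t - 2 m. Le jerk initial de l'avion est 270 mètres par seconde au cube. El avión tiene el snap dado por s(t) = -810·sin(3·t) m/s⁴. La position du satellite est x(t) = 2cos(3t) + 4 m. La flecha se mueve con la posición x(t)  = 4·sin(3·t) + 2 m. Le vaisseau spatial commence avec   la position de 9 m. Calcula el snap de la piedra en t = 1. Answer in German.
Ausgehend von der Position x(t) = 3·t^4 - 4·t^3 + 4·t^2 - t - 2, nehmen wir 4 Ableitungen. Die Ableitung von der Position ergibt die Geschwindigkeit: v(t) = 12·t^3 - 12·t^2 + 8·t - 1. Durch Ableiten von der Geschwindigkeit erhalten wir die Beschleunigung: a(t) = 36·t^2 - 24·t + 8. Mit d/dt von a(t) finden wir j(t) = 72·t - 24. Die Ableitung von dem Ruck ergibt den Snap: s(t) = 72. Wir haben den Snap s(t) = 72. Durch Einsetzen von t = 1: s(1) = 72.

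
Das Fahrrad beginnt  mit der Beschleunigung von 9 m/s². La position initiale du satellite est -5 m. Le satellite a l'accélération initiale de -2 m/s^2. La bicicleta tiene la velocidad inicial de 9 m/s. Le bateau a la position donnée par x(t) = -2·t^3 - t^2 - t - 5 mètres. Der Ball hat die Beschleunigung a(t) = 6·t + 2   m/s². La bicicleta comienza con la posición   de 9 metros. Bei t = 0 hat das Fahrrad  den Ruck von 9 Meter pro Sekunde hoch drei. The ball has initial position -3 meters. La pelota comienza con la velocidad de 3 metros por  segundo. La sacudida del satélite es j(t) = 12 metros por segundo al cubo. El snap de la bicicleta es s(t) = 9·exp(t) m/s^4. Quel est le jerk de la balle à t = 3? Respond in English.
We must differentiate our acceleration equation a(t) = 6·t + 2 1 time. Differentiating acceleration, we get jerk: j(t) = 6. Using j(t) = 6 and substituting t = 3, we find j = 6.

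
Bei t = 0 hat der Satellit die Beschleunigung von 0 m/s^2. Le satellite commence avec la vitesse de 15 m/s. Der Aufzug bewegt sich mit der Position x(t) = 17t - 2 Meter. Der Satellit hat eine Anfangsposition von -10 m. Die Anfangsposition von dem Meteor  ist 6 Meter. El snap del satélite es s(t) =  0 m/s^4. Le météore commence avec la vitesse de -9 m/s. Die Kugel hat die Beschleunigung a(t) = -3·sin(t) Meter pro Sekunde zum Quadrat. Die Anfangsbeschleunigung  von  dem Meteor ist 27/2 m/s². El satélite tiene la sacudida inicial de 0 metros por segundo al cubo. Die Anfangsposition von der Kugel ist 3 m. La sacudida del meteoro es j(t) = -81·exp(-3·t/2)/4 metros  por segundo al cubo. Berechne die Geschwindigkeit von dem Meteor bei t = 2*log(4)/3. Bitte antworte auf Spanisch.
Para resolver esto, necesitamos tomar 2 antiderivadas de nuestra ecuación de la sacudida j(t) = -81·exp(-3·t/2)/4. Integrando la sacudida y usando la condición inicial a(0) = 27/2, obtenemos a(t) = 27·exp(-3·t/2)/2. La antiderivada de la aceleración, con v(0) = -9, da la velocidad: v(t) = -9·exp(-3·t/2). Tenemos la velocidad v(t) = -9·exp(-3·t/2). Sustituyendo t = 2*log(4)/3: v(2*log(4)/3) = -9/4.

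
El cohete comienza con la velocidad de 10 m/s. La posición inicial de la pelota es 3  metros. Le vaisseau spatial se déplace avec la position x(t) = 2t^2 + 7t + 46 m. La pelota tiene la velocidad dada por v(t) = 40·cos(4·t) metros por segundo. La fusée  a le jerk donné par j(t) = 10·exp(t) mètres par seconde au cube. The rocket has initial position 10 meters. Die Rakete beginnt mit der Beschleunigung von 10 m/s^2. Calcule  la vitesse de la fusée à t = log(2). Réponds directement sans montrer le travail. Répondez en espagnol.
v(log(2)) = 20.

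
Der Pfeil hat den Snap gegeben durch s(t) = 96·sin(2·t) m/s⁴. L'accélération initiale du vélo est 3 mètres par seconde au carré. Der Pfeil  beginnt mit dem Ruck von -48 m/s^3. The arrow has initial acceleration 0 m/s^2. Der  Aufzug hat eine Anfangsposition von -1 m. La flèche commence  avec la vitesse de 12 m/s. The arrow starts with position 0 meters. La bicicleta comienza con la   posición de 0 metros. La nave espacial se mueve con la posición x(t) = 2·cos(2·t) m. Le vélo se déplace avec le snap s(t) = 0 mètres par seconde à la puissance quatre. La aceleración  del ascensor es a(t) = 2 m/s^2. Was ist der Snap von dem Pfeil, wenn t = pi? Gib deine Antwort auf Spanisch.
Usando s(t) = 96·sin(2·t) y sustituyendo t = pi, encontramos s = 0.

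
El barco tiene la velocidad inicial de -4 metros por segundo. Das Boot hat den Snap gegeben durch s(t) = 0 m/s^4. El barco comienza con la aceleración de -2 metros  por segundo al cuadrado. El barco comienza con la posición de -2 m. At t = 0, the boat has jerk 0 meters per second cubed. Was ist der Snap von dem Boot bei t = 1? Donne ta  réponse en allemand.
Mit s(t) = 0 und Einsetzen von t = 1, finden wir s = 0.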